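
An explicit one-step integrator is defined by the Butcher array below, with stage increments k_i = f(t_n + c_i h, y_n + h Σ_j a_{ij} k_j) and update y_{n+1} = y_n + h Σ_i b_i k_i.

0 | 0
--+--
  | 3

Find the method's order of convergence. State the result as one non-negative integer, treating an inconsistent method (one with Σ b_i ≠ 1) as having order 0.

0

b = (3)
c = (0)
Σ b_i: 3·1 = 3 ≠ 1 ⇒ order 0.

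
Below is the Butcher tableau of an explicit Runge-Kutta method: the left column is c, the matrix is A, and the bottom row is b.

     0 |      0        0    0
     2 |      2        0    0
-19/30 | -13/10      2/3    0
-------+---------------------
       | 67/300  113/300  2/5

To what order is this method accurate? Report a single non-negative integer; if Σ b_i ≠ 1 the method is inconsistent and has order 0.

2

b = (67/300, 113/300, 2/5)
c = (0, 2, -19/30)
Ac = (0, 0, 4/3)
Σ b_i: 67/300·1 + 113/300·1 + 2/5·1 = 1 ✓
b·c: 113/300·2 + 2/5·(-19/30) = 1/2 ✓
b·c²: 113/300·4 + 2/5·361/900 = 3751/2250 ≠ 1/3 ⇒ order 2.
b·Ac: 2/5·4/3 = 8/15 ≠ 1/6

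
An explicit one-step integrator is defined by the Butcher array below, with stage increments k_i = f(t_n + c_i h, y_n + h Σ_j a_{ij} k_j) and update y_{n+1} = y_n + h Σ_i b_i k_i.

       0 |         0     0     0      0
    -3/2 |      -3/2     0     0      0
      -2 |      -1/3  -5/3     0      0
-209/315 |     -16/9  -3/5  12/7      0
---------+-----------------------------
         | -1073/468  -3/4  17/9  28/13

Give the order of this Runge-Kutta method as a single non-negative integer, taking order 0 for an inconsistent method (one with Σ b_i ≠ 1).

b = (-1073/468, -3/4, 17/9, 28/13)
c = (0, -3/2, -2, -209/315)
Ac = (0, 0, 5/2, -177/70)
Σ b_i: (-1073/468)·1 + (-3/4)·1 + 17/9·1 + 28/13·1 = 1 ✓
b·c: (-3/4)·(-3/2) + 17/9·(-2) + 28/13·(-209/315) = -19103/4680 ≠ 1/2 ⇒ order 1.

1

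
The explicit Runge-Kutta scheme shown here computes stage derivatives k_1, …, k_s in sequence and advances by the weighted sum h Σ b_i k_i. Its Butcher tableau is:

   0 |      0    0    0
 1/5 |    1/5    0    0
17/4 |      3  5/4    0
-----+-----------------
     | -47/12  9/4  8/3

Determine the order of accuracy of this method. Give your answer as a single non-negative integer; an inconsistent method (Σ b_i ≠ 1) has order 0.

b = (-47/12, 9/4, 8/3)
c = (0, 1/5, 17/4)
Ac = (0, 0, 1/4)
Σ b_i: (-47/12)·1 + 9/4·1 + 8/3·1 = 1 ✓
b·c: 9/4·1/5 + 8/3·17/4 = 707/60 ≠ 1/2 ⇒ order 1.

1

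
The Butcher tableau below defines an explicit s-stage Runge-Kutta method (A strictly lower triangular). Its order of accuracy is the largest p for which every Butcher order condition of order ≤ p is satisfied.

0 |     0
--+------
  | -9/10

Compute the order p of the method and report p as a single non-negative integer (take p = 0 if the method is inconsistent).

b = (-9/10)
c = (0)
Σ b_i: (-9/10)·1 = -9/10 ≠ 1 ⇒ order 0.

0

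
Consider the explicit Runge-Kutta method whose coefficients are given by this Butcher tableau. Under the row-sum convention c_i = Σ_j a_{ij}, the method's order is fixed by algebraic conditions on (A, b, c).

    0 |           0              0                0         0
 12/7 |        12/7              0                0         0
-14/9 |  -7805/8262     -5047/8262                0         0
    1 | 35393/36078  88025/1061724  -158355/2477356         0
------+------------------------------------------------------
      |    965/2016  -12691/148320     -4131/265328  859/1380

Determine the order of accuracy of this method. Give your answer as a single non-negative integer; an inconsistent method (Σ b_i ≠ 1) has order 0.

4

b = (965/2016, -12691/148320, -4131/265328, 859/1380)
c = (0, 12/7, -14/9, 1)
Ac = (0, 0, -1442/1377, 415/1718)
Σ b_i: 965/2016·1 + (-12691/148320)·1 + (-4131/265328)·1 + 859/1380·1 = 1 ✓
b·c: (-12691/148320)·12/7 + (-4131/265328)·(-14/9) + 859/1380·1 = 1/2 ✓
b·c²: (-12691/148320)·144/49 + (-4131/265328)·196/81 + 859/1380·1 = 1/3 ✓
b·Ac: (-4131/265328)·(-1442/1377) + 859/1380·415/1718 = 1/6 ✓
b·c³: (-12691/148320)·1728/343 + (-4131/265328)·(-2744/729) + 859/1380·1 = 1/4 ✓
b·(c∘Ac): (-4131/265328)·20188/12393 + 859/1380·415/1718 = 1/8 ✓
b·Ac²: (-4131/265328)·(-824/459) + 859/1380·535/6013 = 1/12 ✓
b·A²c: 859/1380·115/1718 = 1/24 ✓; 4 stages ⇒ order 4.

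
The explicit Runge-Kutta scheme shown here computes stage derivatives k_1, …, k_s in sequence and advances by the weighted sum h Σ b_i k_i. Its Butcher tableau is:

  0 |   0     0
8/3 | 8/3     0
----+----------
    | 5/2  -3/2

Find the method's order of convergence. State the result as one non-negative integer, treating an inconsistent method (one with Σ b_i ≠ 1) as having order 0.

1

b = (5/2, -3/2)
c = (0, 8/3)
Σ b_i: 5/2·1 + (-3/2)·1 = 1 ✓
b·c: (-3/2)·8/3 = -4 ≠ 1/2 ⇒ order 1.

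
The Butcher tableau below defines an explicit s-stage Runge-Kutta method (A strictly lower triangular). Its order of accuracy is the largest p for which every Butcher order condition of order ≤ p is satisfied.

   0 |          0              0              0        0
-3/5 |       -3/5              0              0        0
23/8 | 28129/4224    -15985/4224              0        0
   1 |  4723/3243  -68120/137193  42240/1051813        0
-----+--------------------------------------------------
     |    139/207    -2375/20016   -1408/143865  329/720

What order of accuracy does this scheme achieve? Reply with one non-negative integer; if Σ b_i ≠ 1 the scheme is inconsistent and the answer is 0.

b = (139/207, -2375/20016, -1408/143865, 329/720)
c = (0, -3/5, 23/8, 1)
Ac = (0, 0, 3197/1408, 136/329)
Σ b_i: 139/207·1 + (-2375/20016)·1 + (-1408/143865)·1 + 329/720·1 = 1 ✓
b·c: (-2375/20016)·(-3/5) + (-1408/143865)·23/8 + 329/720·1 = 1/2 ✓
b·c²: (-2375/20016)·9/25 + (-1408/143865)·529/64 + 329/720·1 = 1/3 ✓
b·Ac: (-1408/143865)·3197/1408 + 329/720·136/329 = 1/6 ✓
b·c³: (-2375/20016)·(-27/125) + (-1408/143865)·12167/512 + 329/720·1 = 1/4 ✓
b·(c∘Ac): (-1408/143865)·73531/11264 + 329/720·136/329 = 1/8 ✓
b·Ac²: (-1408/143865)·(-9591/7040) + 329/720·36/235 = 1/12 ✓
b·A²c: 329/720·30/329 = 1/24 ✓; 4 stages ⇒ order 4.

4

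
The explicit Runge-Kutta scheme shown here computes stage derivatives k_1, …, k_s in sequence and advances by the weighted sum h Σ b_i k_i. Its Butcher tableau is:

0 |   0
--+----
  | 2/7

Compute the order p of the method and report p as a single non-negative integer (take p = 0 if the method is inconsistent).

0

b = (2/7)
c = (0)
Σ b_i: 2/7·1 = 2/7 ≠ 1 ⇒ order 0.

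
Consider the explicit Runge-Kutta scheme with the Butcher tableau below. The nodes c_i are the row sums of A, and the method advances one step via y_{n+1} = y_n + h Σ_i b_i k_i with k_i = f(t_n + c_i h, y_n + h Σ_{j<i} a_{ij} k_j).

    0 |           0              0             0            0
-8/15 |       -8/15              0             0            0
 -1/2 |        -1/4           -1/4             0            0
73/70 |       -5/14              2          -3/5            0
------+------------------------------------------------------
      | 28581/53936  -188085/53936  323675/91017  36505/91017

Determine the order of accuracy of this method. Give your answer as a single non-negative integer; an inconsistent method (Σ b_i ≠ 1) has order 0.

3

b = (28581/53936, -188085/53936, 323675/91017, 36505/91017)
c = (0, -8/15, -1/2, 73/70)
Ac = (0, 0, 2/15, -23/30)
Σ b_i: 28581/53936·1 + (-188085/53936)·1 + 323675/91017·1 + 36505/91017·1 = 1 ✓
b·c: (-188085/53936)·(-8/15) + 323675/91017·(-1/2) + 36505/91017·73/70 = 1/2 ✓
b·c²: (-188085/53936)·64/225 + 323675/91017·1/4 + 36505/91017·5329/4900 = 1/3 ✓
b·Ac: 323675/91017·2/15 + 36505/91017·(-23/30) = 1/6 ✓
b·c³: (-188085/53936)·(-512/3375) + 323675/91017·(-1/8) + 36505/91017·389017/343000 = 2863753/5309325 ≠ 1/4 ⇒ order 3.
b·(c∘Ac): 323675/91017·(-1/15) + 36505/91017·(-1679/2100) = -112811/202260 ≠ 1/8
b·Ac²: 323675/91017·(-16/225) + 36505/91017·377/900 = -154507/1820340 ≠ 1/12
b·A²c: 36505/91017·(-2/25) = -14602/455085 ≠ 1/24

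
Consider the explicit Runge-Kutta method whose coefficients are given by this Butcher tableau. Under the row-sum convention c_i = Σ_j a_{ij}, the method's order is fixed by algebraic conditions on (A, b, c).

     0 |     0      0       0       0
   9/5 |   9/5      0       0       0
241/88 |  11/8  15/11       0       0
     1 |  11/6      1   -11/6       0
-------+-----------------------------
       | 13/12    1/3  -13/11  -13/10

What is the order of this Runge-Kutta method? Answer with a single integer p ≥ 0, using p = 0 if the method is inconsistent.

b = (13/12, 1/3, -13/11, -13/10)
c = (0, 9/5, 241/88, 1)
Ac = (0, 0, 27/11, -773/240)
Σ b_i: 13/12·1 + 1/3·1 + (-13/11)·1 + (-13/10)·1 = -703/660 ≠ 1 ⇒ order 0.

0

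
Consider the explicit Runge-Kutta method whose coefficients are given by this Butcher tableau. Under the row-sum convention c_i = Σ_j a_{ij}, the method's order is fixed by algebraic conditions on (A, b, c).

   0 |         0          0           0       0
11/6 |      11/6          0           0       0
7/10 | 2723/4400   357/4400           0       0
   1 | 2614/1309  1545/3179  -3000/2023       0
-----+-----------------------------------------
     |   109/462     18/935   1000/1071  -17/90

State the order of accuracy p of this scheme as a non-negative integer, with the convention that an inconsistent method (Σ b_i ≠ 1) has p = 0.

4

b = (109/462, 18/935, 1000/1071, -17/90)
c = (0, 11/6, 7/10, 1)
Ac = (0, 0, 119/800, -5/34)
Σ b_i: 109/462·1 + 18/935·1 + 1000/1071·1 + (-17/90)·1 = 1 ✓
b·c: 18/935·11/6 + 1000/1071·7/10 + (-17/90)·1 = 1/2 ✓
b·c²: 18/935·121/36 + 1000/1071·49/100 + (-17/90)·1 = 1/3 ✓
b·Ac: 1000/1071·119/800 + (-17/90)·(-5/34) = 1/6 ✓
b·c³: 18/935·1331/216 + 1000/1071·343/1000 + (-17/90)·1 = 1/4 ✓
b·(c∘Ac): 1000/1071·833/8000 + (-17/90)·(-5/34) = 1/8 ✓
b·Ac²: 1000/1071·1309/4800 + (-17/90)·185/204 = 1/12 ✓
b·A²c: (-17/90)·(-15/68) = 1/24 ✓; 4 stages ⇒ order 4.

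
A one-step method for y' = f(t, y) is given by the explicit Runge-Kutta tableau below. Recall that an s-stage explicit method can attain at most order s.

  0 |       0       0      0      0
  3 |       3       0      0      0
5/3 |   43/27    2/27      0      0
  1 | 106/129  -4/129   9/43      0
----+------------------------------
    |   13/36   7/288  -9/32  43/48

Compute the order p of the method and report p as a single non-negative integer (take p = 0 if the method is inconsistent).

4

b = (13/36, 7/288, -9/32, 43/48)
c = (0, 3, 5/3, 1)
Ac = (0, 0, 2/9, 11/43)
Σ b_i: 13/36·1 + 7/288·1 + (-9/32)·1 + 43/48·1 = 1 ✓
b·c: 7/288·3 + (-9/32)·5/3 + 43/48·1 = 1/2 ✓
b·c²: 7/288·9 + (-9/32)·25/9 + 43/48·1 = 1/3 ✓
b·Ac: (-9/32)·2/9 + 43/48·11/43 = 1/6 ✓
b·c³: 7/288·27 + (-9/32)·125/27 + 43/48·1 = 1/4 ✓
b·(c∘Ac): (-9/32)·10/27 + 43/48·11/43 = 1/8 ✓
b·Ac²: (-9/32)·2/3 + 43/48·13/43 = 1/12 ✓
b·A²c: 43/48·2/43 = 1/24 ✓; 4 stages ⇒ order 4.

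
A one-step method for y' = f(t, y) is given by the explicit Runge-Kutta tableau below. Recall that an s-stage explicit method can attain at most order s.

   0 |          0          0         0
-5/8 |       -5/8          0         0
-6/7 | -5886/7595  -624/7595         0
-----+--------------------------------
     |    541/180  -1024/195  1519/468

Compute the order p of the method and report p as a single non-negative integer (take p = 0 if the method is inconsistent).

b = (541/180, -1024/195, 1519/468)
c = (0, -5/8, -6/7)
Ac = (0, 0, 78/1519)
Σ b_i: 541/180·1 + (-1024/195)·1 + 1519/468·1 = 1 ✓
b·c: (-1024/195)·(-5/8) + 1519/468·(-6/7) = 1/2 ✓
b·c²: (-1024/195)·25/64 + 1519/468·36/49 = 1/3 ✓
b·Ac: 1519/468·78/1519 = 1/6 ✓; 3 stages ⇒ order 3.

3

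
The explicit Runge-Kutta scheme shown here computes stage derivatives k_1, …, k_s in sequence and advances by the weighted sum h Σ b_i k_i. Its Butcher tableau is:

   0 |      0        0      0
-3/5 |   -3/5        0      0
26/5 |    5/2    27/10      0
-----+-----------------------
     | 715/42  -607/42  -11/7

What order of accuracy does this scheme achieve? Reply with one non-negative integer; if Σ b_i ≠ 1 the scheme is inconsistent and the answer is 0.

2

b = (715/42, -607/42, -11/7)
c = (0, -3/5, 26/5)
Ac = (0, 0, -81/50)
Σ b_i: 715/42·1 + (-607/42)·1 + (-11/7)·1 = 1 ✓
b·c: (-607/42)·(-3/5) + (-11/7)·26/5 = 1/2 ✓
b·c²: (-607/42)·9/25 + (-11/7)·676/25 = -16693/350 ≠ 1/3 ⇒ order 2.
b·Ac: (-11/7)·(-81/50) = 891/350 ≠ 1/6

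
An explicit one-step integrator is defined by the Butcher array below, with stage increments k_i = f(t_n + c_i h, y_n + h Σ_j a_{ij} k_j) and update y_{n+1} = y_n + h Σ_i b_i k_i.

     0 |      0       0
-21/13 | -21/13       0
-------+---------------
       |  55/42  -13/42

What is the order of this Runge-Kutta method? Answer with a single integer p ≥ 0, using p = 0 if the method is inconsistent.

2

b = (55/42, -13/42)
c = (0, -21/13)
Σ b_i: 55/42·1 + (-13/42)·1 = 1 ✓
b·c: (-13/42)·(-21/13) = 1/2 ✓; 2 stages ⇒ order 2.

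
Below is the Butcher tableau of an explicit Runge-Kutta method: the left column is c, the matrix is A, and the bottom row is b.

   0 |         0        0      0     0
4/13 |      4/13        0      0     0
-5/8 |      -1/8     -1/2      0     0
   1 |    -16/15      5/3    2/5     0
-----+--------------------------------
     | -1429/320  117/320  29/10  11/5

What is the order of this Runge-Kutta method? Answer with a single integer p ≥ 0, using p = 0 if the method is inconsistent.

b = (-1429/320, 117/320, 29/10, 11/5)
c = (0, 4/13, -5/8, 1)
Ac = (0, 0, -2/13, 41/156)
Σ b_i: (-1429/320)·1 + 117/320·1 + 29/10·1 + 11/5·1 = 1 ✓
b·c: 117/320·4/13 + 29/10·(-5/8) + 11/5·1 = 1/2 ✓
b·c²: 117/320·16/169 + 29/10·25/64 + 11/5·1 = 28017/8320 ≠ 1/3 ⇒ order 2.
b·Ac: 29/10·(-2/13) + 11/5·41/156 = 103/780 ≠ 1/6

2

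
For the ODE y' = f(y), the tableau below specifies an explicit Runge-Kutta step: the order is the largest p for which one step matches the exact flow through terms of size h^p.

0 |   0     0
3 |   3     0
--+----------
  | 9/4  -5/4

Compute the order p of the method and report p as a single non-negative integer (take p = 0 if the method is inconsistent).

b = (9/4, -5/4)
c = (0, 3)
Σ b_i: 9/4·1 + (-5/4)·1 = 1 ✓
b·c: (-5/4)·3 = -15/4 ≠ 1/2 ⇒ order 1.

1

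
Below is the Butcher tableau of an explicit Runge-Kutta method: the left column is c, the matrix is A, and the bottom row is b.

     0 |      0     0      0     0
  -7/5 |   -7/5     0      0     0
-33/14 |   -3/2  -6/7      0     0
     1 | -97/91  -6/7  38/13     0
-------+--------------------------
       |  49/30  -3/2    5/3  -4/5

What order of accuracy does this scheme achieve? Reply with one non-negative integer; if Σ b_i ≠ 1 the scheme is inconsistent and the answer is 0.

b = (49/30, -3/2, 5/3, -4/5)
c = (0, -7/5, -33/14, 1)
Ac = (0, 0, 6/5, -2589/455)
Σ b_i: 49/30·1 + (-3/2)·1 + 5/3·1 + (-4/5)·1 = 1 ✓
b·c: (-3/2)·(-7/5) + 5/3·(-33/14) + (-4/5)·1 = -92/35 ≠ 1/2 ⇒ order 1.

1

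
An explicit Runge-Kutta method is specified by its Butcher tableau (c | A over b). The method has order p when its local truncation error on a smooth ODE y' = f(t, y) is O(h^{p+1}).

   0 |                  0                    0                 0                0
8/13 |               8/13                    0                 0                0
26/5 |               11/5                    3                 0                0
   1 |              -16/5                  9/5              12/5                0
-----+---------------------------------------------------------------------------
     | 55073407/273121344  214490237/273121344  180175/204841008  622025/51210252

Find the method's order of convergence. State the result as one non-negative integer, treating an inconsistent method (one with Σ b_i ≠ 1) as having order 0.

b = (55073407/273121344, 214490237/273121344, 180175/204841008, 622025/51210252)
c = (0, 8/13, 26/5, 1)
Ac = (0, 0, 24/13, 4416/325)
Σ b_i: 55073407/273121344·1 + 214490237/273121344·1 + 180175/204841008·1 + 622025/51210252·1 = 1 ✓
b·c: 214490237/273121344·8/13 + 180175/204841008·26/5 + 622025/51210252·1 = 1/2 ✓
b·c²: 214490237/273121344·64/169 + 180175/204841008·676/25 + 622025/51210252·1 = 1/3 ✓
b·Ac: 180175/204841008·24/13 + 622025/51210252·4416/325 = 1/6 ✓
b·c³: 214490237/273121344·512/2197 + 180175/204841008·17576/125 + 622025/51210252·1 = 353770973/1109555460 ≠ 1/4 ⇒ order 3.
b·(c∘Ac): 180175/204841008·48/5 + 622025/51210252·4416/325 = 1069407/6164197 ≠ 1/8
b·Ac²: 180175/204841008·192/169 + 622025/51210252·1385328/21125 = 221228128/277388865 ≠ 1/12
b·A²c: 622025/51210252·288/65 = 995240/18492591 ≠ 1/24

3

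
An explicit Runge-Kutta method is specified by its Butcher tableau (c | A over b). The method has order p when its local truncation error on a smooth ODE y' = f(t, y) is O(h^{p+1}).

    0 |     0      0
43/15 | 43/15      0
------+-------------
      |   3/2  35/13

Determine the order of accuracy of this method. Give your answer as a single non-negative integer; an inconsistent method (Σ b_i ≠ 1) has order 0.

0

b = (3/2, 35/13)
c = (0, 43/15)
Σ b_i: 3/2·1 + 35/13·1 = 109/26 ≠ 1 ⇒ order 0.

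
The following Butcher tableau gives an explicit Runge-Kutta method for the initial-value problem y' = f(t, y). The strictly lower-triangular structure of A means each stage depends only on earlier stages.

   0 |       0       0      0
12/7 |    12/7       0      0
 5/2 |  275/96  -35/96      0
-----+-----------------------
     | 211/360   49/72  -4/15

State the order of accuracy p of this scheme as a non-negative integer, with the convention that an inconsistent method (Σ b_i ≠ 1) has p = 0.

3

b = (211/360, 49/72, -4/15)
c = (0, 12/7, 5/2)
Ac = (0, 0, -5/8)
Σ b_i: 211/360·1 + 49/72·1 + (-4/15)·1 = 1 ✓
b·c: 49/72·12/7 + (-4/15)·5/2 = 1/2 ✓
b·c²: 49/72·144/49 + (-4/15)·25/4 = 1/3 ✓
b·Ac: (-4/15)·(-5/8) = 1/6 ✓; 3 stages ⇒ order 3.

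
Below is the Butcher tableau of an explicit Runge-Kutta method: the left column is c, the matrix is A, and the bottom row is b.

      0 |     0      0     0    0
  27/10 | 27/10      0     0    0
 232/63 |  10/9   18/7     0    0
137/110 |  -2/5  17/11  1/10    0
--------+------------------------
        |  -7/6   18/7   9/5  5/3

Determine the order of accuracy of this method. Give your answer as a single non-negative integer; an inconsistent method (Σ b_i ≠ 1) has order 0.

0

b = (-7/6, 18/7, 9/5, 5/3)
c = (0, 27/10, 232/63, 137/110)
Ac = (0, 0, 243/35, 31469/6930)
Σ b_i: (-7/6)·1 + 18/7·1 + 9/5·1 + 5/3·1 = 341/70 ≠ 1 ⇒ order 0.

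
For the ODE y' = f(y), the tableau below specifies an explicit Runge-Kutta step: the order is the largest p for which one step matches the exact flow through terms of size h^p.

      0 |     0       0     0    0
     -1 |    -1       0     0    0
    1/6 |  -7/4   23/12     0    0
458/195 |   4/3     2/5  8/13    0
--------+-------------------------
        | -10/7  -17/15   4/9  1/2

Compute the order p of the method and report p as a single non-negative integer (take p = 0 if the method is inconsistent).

b = (-10/7, -17/15, 4/9, 1/2)
c = (0, -1, 1/6, 458/195)
Ac = (0, 0, -23/12, -58/195)
Σ b_i: (-10/7)·1 + (-17/15)·1 + 4/9·1 + 1/2·1 = -1019/630 ≠ 1 ⇒ order 0.

0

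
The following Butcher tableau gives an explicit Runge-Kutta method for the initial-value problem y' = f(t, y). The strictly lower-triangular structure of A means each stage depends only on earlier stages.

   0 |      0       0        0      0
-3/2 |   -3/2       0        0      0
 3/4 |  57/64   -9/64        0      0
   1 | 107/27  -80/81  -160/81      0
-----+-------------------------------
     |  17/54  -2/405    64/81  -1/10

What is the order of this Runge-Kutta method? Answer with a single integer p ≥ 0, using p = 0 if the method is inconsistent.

4

b = (17/54, -2/405, 64/81, -1/10)
c = (0, -3/2, 3/4, 1)
Ac = (0, 0, 27/128, 0)
Σ b_i: 17/54·1 + (-2/405)·1 + 64/81·1 + (-1/10)·1 = 1 ✓
b·c: (-2/405)·(-3/2) + 64/81·3/4 + (-1/10)·1 = 1/2 ✓
b·c²: (-2/405)·9/4 + 64/81·9/16 + (-1/10)·1 = 1/3 ✓
b·Ac: 64/81·27/128 = 1/6 ✓
b·c³: (-2/405)·(-27/8) + 64/81·27/64 + (-1/10)·1 = 1/4 ✓
b·(c∘Ac): 64/81·81/512 = 1/8 ✓
b·Ac²: 64/81·(-81/256) + (-1/10)·(-10/3) = 1/12 ✓
b·A²c: (-1/10)·(-5/12) = 1/24 ✓; 4 stages ⇒ order 4.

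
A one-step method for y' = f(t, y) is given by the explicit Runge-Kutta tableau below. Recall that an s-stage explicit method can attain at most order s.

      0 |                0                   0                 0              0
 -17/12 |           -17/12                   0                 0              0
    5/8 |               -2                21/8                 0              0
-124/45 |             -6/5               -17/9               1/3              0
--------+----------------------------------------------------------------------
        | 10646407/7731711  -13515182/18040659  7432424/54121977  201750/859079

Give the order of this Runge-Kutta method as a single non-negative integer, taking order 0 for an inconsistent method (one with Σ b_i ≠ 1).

3

b = (10646407/7731711, -13515182/18040659, 7432424/54121977, 201750/859079)
c = (0, -17/12, 5/8, -124/45)
Ac = (0, 0, -119/32, 623/216)
Σ b_i: 10646407/7731711·1 + (-13515182/18040659)·1 + 7432424/54121977·1 + 201750/859079·1 = 1 ✓
b·c: (-13515182/18040659)·(-17/12) + 7432424/54121977·5/8 + 201750/859079·(-124/45) = 1/2 ✓
b·c²: (-13515182/18040659)·289/144 + 7432424/54121977·25/64 + 201750/859079·15376/2025 = 1/3 ✓
b·Ac: 7432424/54121977·(-119/32) + 201750/859079·623/216 = 1/6 ✓
b·c³: (-13515182/18040659)·(-4913/1728) + 7432424/54121977·125/512 + 201750/859079·(-1906624/91125) = -36743760229/13360396608 ≠ 1/4 ⇒ order 3.
b·(c∘Ac): 7432424/54121977·(-595/256) + 201750/859079·(-19313/2430) = -4866883145/2226732768 ≠ 1/8
b·Ac²: 7432424/54121977·2023/384 + 201750/859079·(-18977/5184) = -33702997/247414752 ≠ 1/12
b·A²c: 201750/859079·(-119/96) = -4001375/13745264 ≠ 1/24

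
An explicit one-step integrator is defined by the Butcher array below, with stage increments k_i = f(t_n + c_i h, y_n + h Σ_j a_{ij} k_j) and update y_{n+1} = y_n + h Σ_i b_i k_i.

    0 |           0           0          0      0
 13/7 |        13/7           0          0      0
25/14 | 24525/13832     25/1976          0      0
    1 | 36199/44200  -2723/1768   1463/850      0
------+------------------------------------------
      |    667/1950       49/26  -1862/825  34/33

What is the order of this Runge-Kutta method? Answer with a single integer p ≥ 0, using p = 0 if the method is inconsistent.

4

b = (667/1950, 49/26, -1862/825, 34/33)
c = (0, 13/7, 25/14, 1)
Ac = (0, 0, 25/1064, 29/136)
Σ b_i: 667/1950·1 + 49/26·1 + (-1862/825)·1 + 34/33·1 = 1 ✓
b·c: 49/26·13/7 + (-1862/825)·25/14 + 34/33·1 = 1/2 ✓
b·c²: 49/26·169/49 + (-1862/825)·625/196 + 34/33·1 = 1/3 ✓
b·Ac: (-1862/825)·25/1064 + 34/33·29/136 = 1/6 ✓
b·c³: 49/26·2197/343 + (-1862/825)·15625/2744 + 34/33·1 = 1/4 ✓
b·(c∘Ac): (-1862/825)·625/14896 + 34/33·29/136 = 1/8 ✓
b·Ac²: (-1862/825)·325/7448 + 34/33·3/17 = 1/12 ✓
b·A²c: 34/33·11/272 = 1/24 ✓; 4 stages ⇒ order 4.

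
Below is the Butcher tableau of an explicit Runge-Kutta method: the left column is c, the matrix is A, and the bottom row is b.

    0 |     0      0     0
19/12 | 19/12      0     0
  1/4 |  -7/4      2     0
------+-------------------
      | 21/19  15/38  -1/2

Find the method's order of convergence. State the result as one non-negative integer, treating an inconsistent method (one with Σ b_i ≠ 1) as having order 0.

b = (21/19, 15/38, -1/2)
c = (0, 19/12, 1/4)
Ac = (0, 0, 19/6)
Σ b_i: 21/19·1 + 15/38·1 + (-1/2)·1 = 1 ✓
b·c: 15/38·19/12 + (-1/2)·1/4 = 1/2 ✓
b·c²: 15/38·361/144 + (-1/2)·1/16 = 23/24 ≠ 1/3 ⇒ order 2.
b·Ac: (-1/2)·19/6 = -19/12 ≠ 1/6

2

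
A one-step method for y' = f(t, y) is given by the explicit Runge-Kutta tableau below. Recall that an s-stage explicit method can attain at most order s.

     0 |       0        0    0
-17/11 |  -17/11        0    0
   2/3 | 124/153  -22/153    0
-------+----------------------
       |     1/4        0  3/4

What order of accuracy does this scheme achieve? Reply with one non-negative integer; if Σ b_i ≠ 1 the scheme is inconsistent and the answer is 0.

3

b = (1/4, 0, 3/4)
c = (0, -17/11, 2/3)
Ac = (0, 0, 2/9)
Σ b_i: 1/4·1 + 3/4·1 = 1 ✓
b·c: 3/4·2/3 = 1/2 ✓
b·c²: 3/4·4/9 = 1/3 ✓
b·Ac: 3/4·2/9 = 1/6 ✓; 3 stages ⇒ order 3.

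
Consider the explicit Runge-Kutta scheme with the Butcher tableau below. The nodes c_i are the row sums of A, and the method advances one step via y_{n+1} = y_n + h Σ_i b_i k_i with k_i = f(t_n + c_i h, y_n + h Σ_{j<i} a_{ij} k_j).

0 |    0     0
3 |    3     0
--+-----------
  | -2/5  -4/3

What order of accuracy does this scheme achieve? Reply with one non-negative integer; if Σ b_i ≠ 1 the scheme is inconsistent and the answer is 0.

0

b = (-2/5, -4/3)
c = (0, 3)
Σ b_i: (-2/5)·1 + (-4/3)·1 = -26/15 ≠ 1 ⇒ order 0.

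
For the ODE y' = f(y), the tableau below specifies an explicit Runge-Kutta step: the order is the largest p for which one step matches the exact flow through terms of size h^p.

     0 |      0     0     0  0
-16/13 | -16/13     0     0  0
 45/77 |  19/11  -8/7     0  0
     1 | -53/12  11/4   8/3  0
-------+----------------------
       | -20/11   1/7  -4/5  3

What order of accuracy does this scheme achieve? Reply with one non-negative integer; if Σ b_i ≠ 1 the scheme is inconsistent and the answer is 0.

b = (-20/11, 1/7, -4/5, 3)
c = (0, -16/13, 45/77, 1)
Ac = (0, 0, 128/91, -1828/1001)
Σ b_i: (-20/11)·1 + 1/7·1 + (-4/5)·1 + 3·1 = 202/385 ≠ 1 ⇒ order 0.

0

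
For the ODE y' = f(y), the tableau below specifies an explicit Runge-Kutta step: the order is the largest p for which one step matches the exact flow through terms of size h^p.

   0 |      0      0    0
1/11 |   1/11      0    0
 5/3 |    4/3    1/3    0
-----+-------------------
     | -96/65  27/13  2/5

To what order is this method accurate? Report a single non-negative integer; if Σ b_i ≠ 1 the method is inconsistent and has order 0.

b = (-96/65, 27/13, 2/5)
c = (0, 1/11, 5/3)
Ac = (0, 0, 1/33)
Σ b_i: (-96/65)·1 + 27/13·1 + 2/5·1 = 1 ✓
b·c: 27/13·1/11 + 2/5·5/3 = 367/429 ≠ 1/2 ⇒ order 1.

1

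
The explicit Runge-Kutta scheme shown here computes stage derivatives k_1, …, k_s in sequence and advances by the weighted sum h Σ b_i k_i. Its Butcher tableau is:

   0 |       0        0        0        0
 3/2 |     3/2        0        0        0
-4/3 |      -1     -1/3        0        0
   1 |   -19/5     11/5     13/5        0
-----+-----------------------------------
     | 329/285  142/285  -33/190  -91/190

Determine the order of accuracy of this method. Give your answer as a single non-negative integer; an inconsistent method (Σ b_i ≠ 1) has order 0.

3

b = (329/285, 142/285, -33/190, -91/190)
c = (0, 3/2, -4/3, 1)
Ac = (0, 0, -1/2, -1/6)
Σ b_i: 329/285·1 + 142/285·1 + (-33/190)·1 + (-91/190)·1 = 1 ✓
b·c: 142/285·3/2 + (-33/190)·(-4/3) + (-91/190)·1 = 1/2 ✓
b·c²: 142/285·9/4 + (-33/190)·16/9 + (-91/190)·1 = 1/3 ✓
b·Ac: (-33/190)·(-1/2) + (-91/190)·(-1/6) = 1/6 ✓
b·c³: 142/285·27/8 + (-33/190)·(-64/27) + (-91/190)·1 = 5521/3420 ≠ 1/4 ⇒ order 3.
b·(c∘Ac): (-33/190)·2/3 + (-91/190)·(-1/6) = -41/1140 ≠ 1/8
b·Ac²: (-33/190)·(-3/4) + (-91/190)·1723/180 = -76169/17100 ≠ 1/12
b·A²c: (-91/190)·(-13/10) = 1183/1900 ≠ 1/24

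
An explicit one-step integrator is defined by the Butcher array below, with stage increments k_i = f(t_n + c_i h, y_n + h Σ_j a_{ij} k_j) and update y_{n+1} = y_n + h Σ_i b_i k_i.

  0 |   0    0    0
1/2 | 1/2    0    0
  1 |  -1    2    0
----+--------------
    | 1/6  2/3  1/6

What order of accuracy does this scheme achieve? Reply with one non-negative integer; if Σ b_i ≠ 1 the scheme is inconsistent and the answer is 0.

3

b = (1/6, 2/3, 1/6)
c = (0, 1/2, 1)
Ac = (0, 0, 1)
Σ b_i: 1/6·1 + 2/3·1 + 1/6·1 = 1 ✓
b·c: 2/3·1/2 + 1/6·1 = 1/2 ✓
b·c²: 2/3·1/4 + 1/6·1 = 1/3 ✓
b·Ac: 1/6·1 = 1/6 ✓; 3 stages ⇒ order 3.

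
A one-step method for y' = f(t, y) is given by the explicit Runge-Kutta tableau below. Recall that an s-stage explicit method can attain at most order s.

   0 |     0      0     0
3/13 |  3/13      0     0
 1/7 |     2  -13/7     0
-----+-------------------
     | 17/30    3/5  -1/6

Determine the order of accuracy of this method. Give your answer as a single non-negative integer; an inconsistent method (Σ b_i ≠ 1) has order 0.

b = (17/30, 3/5, -1/6)
c = (0, 3/13, 1/7)
Ac = (0, 0, -3/7)
Σ b_i: 17/30·1 + 3/5·1 + (-1/6)·1 = 1 ✓
b·c: 3/5·3/13 + (-1/6)·1/7 = 313/2730 ≠ 1/2 ⇒ order 1.

1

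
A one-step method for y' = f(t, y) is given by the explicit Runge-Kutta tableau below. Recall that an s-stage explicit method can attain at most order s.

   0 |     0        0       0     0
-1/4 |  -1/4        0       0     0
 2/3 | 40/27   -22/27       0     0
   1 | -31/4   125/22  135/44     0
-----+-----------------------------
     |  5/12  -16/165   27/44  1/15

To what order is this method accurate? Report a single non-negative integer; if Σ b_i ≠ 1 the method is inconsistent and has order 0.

b = (5/12, -16/165, 27/44, 1/15)
c = (0, -1/4, 2/3, 1)
Ac = (0, 0, 11/54, 5/8)
Σ b_i: 5/12·1 + (-16/165)·1 + 27/44·1 + 1/15·1 = 1 ✓
b·c: (-16/165)·(-1/4) + 27/44·2/3 + 1/15·1 = 1/2 ✓
b·c²: (-16/165)·1/16 + 27/44·4/9 + 1/15·1 = 1/3 ✓
b·Ac: 27/44·11/54 + 1/15·5/8 = 1/6 ✓
b·c³: (-16/165)·(-1/64) + 27/44·8/27 + 1/15·1 = 1/4 ✓
b·(c∘Ac): 27/44·11/81 + 1/15·5/8 = 1/8 ✓
b·Ac²: 27/44·(-11/216) + 1/15·55/32 = 1/12 ✓
b·A²c: 1/15·5/8 = 1/24 ✓; 4 stages ⇒ order 4.

4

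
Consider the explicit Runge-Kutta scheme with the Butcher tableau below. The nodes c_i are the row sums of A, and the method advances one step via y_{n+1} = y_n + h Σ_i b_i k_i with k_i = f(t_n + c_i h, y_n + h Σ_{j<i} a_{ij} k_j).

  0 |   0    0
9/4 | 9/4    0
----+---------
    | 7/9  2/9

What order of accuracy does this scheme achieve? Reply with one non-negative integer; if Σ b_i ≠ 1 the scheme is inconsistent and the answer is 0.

2

b = (7/9, 2/9)
c = (0, 9/4)
Σ b_i: 7/9·1 + 2/9·1 = 1 ✓
b·c: 2/9·9/4 = 1/2 ✓; 2 stages ⇒ order 2.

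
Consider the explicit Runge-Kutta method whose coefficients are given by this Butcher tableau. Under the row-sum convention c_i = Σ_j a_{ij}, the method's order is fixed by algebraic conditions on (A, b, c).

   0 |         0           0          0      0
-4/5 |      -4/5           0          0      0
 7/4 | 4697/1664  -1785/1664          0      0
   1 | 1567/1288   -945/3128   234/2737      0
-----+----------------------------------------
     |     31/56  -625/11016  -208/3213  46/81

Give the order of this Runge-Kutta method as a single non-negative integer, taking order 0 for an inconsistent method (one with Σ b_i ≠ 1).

b = (31/56, -625/11016, -208/3213, 46/81)
c = (0, -4/5, 7/4, 1)
Ac = (0, 0, 357/416, 9/23)
Σ b_i: 31/56·1 + (-625/11016)·1 + (-208/3213)·1 + 46/81·1 = 1 ✓
b·c: (-625/11016)·(-4/5) + (-208/3213)·7/4 + 46/81·1 = 1/2 ✓
b·c²: (-625/11016)·16/25 + (-208/3213)·49/16 + 46/81·1 = 1/3 ✓
b·Ac: (-208/3213)·357/416 + 46/81·9/23 = 1/6 ✓
b·c³: (-625/11016)·(-64/125) + (-208/3213)·343/64 + 46/81·1 = 1/4 ✓
b·(c∘Ac): (-208/3213)·2499/1664 + 46/81·9/23 = 1/8 ✓
b·Ac²: (-208/3213)·(-357/520) + 46/81·63/920 = 1/12 ✓
b·A²c: 46/81·27/368 = 1/24 ✓; 4 stages ⇒ order 4.

4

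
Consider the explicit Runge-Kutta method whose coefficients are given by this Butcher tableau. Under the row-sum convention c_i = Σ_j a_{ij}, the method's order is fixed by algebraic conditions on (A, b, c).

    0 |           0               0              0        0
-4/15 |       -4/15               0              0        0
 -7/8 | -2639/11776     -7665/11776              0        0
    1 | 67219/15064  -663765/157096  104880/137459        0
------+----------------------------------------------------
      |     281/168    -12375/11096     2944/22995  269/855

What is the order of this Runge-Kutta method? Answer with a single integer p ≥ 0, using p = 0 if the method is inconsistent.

b = (281/168, -12375/11096, 2944/22995, 269/855)
c = (0, -4/15, -7/8, 1)
Ac = (0, 0, 511/2944, 247/538)
Σ b_i: 281/168·1 + (-12375/11096)·1 + 2944/22995·1 + 269/855·1 = 1 ✓
b·c: (-12375/11096)·(-4/15) + 2944/22995·(-7/8) + 269/855·1 = 1/2 ✓
b·c²: (-12375/11096)·16/225 + 2944/22995·49/64 + 269/855·1 = 1/3 ✓
b·Ac: 2944/22995·511/2944 + 269/855·247/538 = 1/6 ✓
b·c³: (-12375/11096)·(-64/3375) + 2944/22995·(-343/512) + 269/855·1 = 1/4 ✓
b·(c∘Ac): 2944/22995·(-3577/23552) + 269/855·247/538 = 1/8 ✓
b·Ac²: 2944/22995·(-511/11040) + 269/855·4579/16140 = 1/12 ✓
b·A²c: 269/855·285/2152 = 1/24 ✓; 4 stages ⇒ order 4.

4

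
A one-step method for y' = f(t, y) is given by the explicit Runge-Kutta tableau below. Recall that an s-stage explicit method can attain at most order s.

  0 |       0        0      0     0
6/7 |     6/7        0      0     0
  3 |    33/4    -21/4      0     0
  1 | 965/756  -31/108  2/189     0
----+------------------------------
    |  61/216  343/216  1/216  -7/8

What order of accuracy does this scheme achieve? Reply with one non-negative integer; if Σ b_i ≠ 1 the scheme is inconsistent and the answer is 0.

b = (61/216, 343/216, 1/216, -7/8)
c = (0, 6/7, 3, 1)
Ac = (0, 0, -9/2, -3/14)
Σ b_i: 61/216·1 + 343/216·1 + 1/216·1 + (-7/8)·1 = 1 ✓
b·c: 343/216·6/7 + 1/216·3 + (-7/8)·1 = 1/2 ✓
b·c²: 343/216·36/49 + 1/216·9 + (-7/8)·1 = 1/3 ✓
b·Ac: 1/216·(-9/2) + (-7/8)·(-3/14) = 1/6 ✓
b·c³: 343/216·216/343 + 1/216·27 + (-7/8)·1 = 1/4 ✓
b·(c∘Ac): 1/216·(-27/2) + (-7/8)·(-3/14) = 1/8 ✓
b·Ac²: 1/216·(-27/7) + (-7/8)·(-17/147) = 1/12 ✓
b·A²c: (-7/8)·(-1/21) = 1/24 ✓; 4 stages ⇒ order 4.

4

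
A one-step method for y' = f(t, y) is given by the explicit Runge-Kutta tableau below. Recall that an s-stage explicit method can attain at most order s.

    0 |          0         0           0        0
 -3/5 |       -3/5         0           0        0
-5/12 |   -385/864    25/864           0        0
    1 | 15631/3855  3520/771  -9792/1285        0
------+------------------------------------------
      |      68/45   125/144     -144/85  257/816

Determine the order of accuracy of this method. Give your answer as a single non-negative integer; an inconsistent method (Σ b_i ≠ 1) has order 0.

4

b = (68/45, 125/144, -144/85, 257/816)
c = (0, -3/5, -5/12, 1)
Ac = (0, 0, -5/288, 112/257)
Σ b_i: 68/45·1 + 125/144·1 + (-144/85)·1 + 257/816·1 = 1 ✓
b·c: 125/144·(-3/5) + (-144/85)·(-5/12) + 257/816·1 = 1/2 ✓
b·c²: 125/144·9/25 + (-144/85)·25/144 + 257/816·1 = 1/3 ✓
b·Ac: (-144/85)·(-5/288) + 257/816·112/257 = 1/6 ✓
b·c³: 125/144·(-27/125) + (-144/85)·(-125/1728) + 257/816·1 = 1/4 ✓
b·(c∘Ac): (-144/85)·25/3456 + 257/816·112/257 = 1/8 ✓
b·Ac²: (-144/85)·1/96 + 257/816·412/1285 = 1/12 ✓
b·A²c: 257/816·34/257 = 1/24 ✓; 4 stages ⇒ order 4.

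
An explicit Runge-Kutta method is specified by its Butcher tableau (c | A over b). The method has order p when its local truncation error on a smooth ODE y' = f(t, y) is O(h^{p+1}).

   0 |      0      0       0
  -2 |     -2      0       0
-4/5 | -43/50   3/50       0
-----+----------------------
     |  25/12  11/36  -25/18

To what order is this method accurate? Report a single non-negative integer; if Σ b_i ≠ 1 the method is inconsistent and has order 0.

b = (25/12, 11/36, -25/18)
c = (0, -2, -4/5)
Ac = (0, 0, -3/25)
Σ b_i: 25/12·1 + 11/36·1 + (-25/18)·1 = 1 ✓
b·c: 11/36·(-2) + (-25/18)·(-4/5) = 1/2 ✓
b·c²: 11/36·4 + (-25/18)·16/25 = 1/3 ✓
b·Ac: (-25/18)·(-3/25) = 1/6 ✓; 3 stages ⇒ order 3.

3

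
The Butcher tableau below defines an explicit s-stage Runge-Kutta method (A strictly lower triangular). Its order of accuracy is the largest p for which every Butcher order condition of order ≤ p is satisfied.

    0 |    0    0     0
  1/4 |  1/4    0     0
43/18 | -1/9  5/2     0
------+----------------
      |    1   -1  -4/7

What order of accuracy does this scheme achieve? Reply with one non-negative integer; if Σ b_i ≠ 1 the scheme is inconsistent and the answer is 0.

b = (1, -1, -4/7)
c = (0, 1/4, 43/18)
Ac = (0, 0, 5/8)
Σ b_i: 1·1 + (-1)·1 + (-4/7)·1 = -4/7 ≠ 1 ⇒ order 0.

0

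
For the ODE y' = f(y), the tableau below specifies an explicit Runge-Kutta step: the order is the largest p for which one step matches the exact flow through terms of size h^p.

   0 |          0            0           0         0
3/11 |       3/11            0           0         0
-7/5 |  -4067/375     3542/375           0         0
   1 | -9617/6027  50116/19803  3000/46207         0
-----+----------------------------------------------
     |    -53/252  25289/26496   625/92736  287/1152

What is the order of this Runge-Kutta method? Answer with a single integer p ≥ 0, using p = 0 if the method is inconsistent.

b = (-53/252, 25289/26496, 625/92736, 287/1152)
c = (0, 3/11, -7/5, 1)
Ac = (0, 0, 322/125, 172/287)
Σ b_i: (-53/252)·1 + 25289/26496·1 + 625/92736·1 + 287/1152·1 = 1 ✓
b·c: 25289/26496·3/11 + 625/92736·(-7/5) + 287/1152·1 = 1/2 ✓
b·c²: 25289/26496·9/121 + 625/92736·49/25 + 287/1152·1 = 1/3 ✓
b·Ac: 625/92736·322/125 + 287/1152·172/287 = 1/6 ✓
b·c³: 25289/26496·27/1331 + 625/92736·(-343/125) + 287/1152·1 = 1/4 ✓
b·(c∘Ac): 625/92736·(-2254/625) + 287/1152·172/287 = 1/8 ✓
b·Ac²: 625/92736·966/1375 + 287/1152·996/3157 = 1/12 ✓
b·A²c: 287/1152·48/287 = 1/24 ✓; 4 stages ⇒ order 4.

4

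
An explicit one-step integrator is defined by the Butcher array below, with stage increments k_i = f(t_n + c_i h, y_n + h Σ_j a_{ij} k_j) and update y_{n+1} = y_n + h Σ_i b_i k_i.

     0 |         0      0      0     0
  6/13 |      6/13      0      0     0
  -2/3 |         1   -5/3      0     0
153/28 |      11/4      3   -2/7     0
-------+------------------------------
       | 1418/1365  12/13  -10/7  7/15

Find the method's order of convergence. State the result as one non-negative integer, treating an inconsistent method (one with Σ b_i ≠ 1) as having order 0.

1

b = (1418/1365, 12/13, -10/7, 7/15)
c = (0, 6/13, -2/3, 153/28)
Ac = (0, 0, -10/13, 430/273)
Σ b_i: 1418/1365·1 + 12/13·1 + (-10/7)·1 + 7/15·1 = 1 ✓
b·c: 12/13·6/13 + (-10/7)·(-2/3) + 7/15·153/28 = 278839/70980 ≠ 1/2 ⇒ order 1.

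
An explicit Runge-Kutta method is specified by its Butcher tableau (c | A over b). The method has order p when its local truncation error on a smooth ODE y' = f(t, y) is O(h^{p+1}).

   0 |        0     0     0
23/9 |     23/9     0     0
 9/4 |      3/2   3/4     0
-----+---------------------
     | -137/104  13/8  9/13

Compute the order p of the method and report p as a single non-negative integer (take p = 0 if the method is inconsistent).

1

b = (-137/104, 13/8, 9/13)
c = (0, 23/9, 9/4)
Ac = (0, 0, 23/12)
Σ b_i: (-137/104)·1 + 13/8·1 + 9/13·1 = 1 ✓
b·c: 13/8·23/9 + 9/13·9/4 = 5345/936 ≠ 1/2 ⇒ order 1.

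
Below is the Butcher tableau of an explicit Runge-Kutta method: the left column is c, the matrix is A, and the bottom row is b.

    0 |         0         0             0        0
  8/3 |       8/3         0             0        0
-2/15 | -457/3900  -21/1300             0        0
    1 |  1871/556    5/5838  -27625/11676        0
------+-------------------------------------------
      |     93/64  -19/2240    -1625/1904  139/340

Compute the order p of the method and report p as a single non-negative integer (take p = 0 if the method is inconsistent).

b = (93/64, -19/2240, -1625/1904, 139/340)
c = (0, 8/3, -2/15, 1)
Ac = (0, 0, -14/325, 265/834)
Σ b_i: 93/64·1 + (-19/2240)·1 + (-1625/1904)·1 + 139/340·1 = 1 ✓
b·c: (-19/2240)·8/3 + (-1625/1904)·(-2/15) + 139/340·1 = 1/2 ✓
b·c²: (-19/2240)·64/9 + (-1625/1904)·4/225 + 139/340·1 = 1/3 ✓
b·Ac: (-1625/1904)·(-14/325) + 139/340·265/834 = 1/6 ✓
b·c³: (-19/2240)·512/27 + (-1625/1904)·(-8/3375) + 139/340·1 = 1/4 ✓
b·(c∘Ac): (-1625/1904)·28/4875 + 139/340·265/834 = 1/8 ✓
b·Ac²: (-1625/1904)·(-112/975) + 139/340·(-5/139) = 1/12 ✓
b·A²c: 139/340·85/834 = 1/24 ✓; 4 stages ⇒ order 4.

4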